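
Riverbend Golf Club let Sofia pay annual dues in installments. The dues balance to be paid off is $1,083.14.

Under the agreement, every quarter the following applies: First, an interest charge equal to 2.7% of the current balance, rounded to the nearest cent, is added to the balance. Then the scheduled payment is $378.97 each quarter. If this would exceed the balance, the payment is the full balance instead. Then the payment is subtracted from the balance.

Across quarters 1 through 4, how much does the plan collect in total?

# | Opening | Interest | Payment | End bal
1 | $1,083.14 | $29.24 | $378.97 | $733.41
2 | $733.41 | $19.80 | $378.97 | $374.24
3 | $374.24 | $10.10 | $378.97 | $5.37
4 | $5.37 | $0.14 | $5.51 | $0.00
Total paid: $1,142.42

$1,142.42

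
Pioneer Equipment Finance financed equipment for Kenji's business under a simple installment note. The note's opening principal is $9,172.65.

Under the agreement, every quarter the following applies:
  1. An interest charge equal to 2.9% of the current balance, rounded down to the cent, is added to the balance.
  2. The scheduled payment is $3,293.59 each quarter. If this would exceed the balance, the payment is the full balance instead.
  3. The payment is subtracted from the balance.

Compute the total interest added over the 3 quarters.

$532.06

# | Opening | Interest | Payment | End bal
1 | $9,172.65 | $266.00 | $3,293.59 | $6,145.06
2 | $6,145.06 | $178.20 | $3,293.59 | $3,029.67
3 | $3,029.67 | $87.86 | $3,117.53 | $0.00
Total interest: $266.00 + $178.20 + $87.86 = $532.06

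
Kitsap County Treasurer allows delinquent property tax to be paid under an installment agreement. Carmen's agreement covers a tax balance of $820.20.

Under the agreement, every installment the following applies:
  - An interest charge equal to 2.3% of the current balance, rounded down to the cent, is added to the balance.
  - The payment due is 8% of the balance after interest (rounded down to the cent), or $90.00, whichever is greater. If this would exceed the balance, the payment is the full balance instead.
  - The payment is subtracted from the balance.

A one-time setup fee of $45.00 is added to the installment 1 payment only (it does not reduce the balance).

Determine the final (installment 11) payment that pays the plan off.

$31.16

Installment 1: $820.20 +$18.86 interest = $839.06; pay $90.00 (+ $45.00 fee) → $749.06
Installment 2: $749.06 +$17.22 interest = $766.28; pay $90.00 → $676.28
Installment 3: $676.28 +$15.55 interest = $691.83; pay $90.00 → $601.83
Installment 4: $601.83 +$13.84 interest = $615.67; pay $90.00 → $525.67
Installment 5: $525.67 +$12.09 interest = $537.76; pay $90.00 → $447.76
Installment 6: $447.76 +$10.29 interest = $458.05; pay $90.00 → $368.05
Installment 7: $368.05 +$8.46 interest = $376.51; pay $90.00 → $286.51
Installment 8: $286.51 +$6.58 interest = $293.09; pay $90.00 → $203.09
Installment 9: $203.09 +$4.67 interest = $207.76; pay $90.00 → $117.76
Installment 10: $117.76 +$2.70 interest = $120.46; pay $90.00 → $30.46
Installment 11: $30.46 +$0.70 interest = $31.16; pay $31.16 → $0.00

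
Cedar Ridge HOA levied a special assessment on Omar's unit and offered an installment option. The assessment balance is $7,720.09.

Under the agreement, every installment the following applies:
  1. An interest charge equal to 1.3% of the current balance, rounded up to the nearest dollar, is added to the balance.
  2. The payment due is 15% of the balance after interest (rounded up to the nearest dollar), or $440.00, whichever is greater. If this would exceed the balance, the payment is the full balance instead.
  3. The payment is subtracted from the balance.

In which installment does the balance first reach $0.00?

Installment 1: opening $7,720.09; interest $101.00 → $7,821.09; payment $1,174.00; balance $6,647.09
Installment 2: opening $6,647.09; interest $87.00 → $6,734.09; payment $1,011.00; balance $5,723.09
Installment 3: opening $5,723.09; interest $75.00 → $5,798.09; payment $870.00; balance $4,928.09
Installment 4: opening $4,928.09; interest $65.00 → $4,993.09; payment $749.00; balance $4,244.09
Installment 5: opening $4,244.09; interest $56.00 → $4,300.09; payment $646.00; balance $3,654.09
Installment 6: opening $3,654.09; interest $48.00 → $3,702.09; payment $556.00; balance $3,146.09
Installment 7: opening $3,146.09; interest $41.00 → $3,187.09; payment $479.00; balance $2,708.09
Installment 8: opening $2,708.09; interest $36.00 → $2,744.09; payment $440.00; balance $2,304.09
Installment 9: opening $2,304.09; interest $30.00 → $2,334.09; payment $440.00; balance $1,894.09
Installment 10: opening $1,894.09; interest $25.00 → $1,919.09; payment $440.00; balance $1,479.09
Installment 11: opening $1,479.09; interest $20.00 → $1,499.09; payment $440.00; balance $1,059.09
Installment 12: opening $1,059.09; interest $14.00 → $1,073.09; payment $440.00; balance $633.09
Installment 13: opening $633.09; interest $9.00 → $642.09; payment $440.00; balance $202.09
Installment 14: opening $202.09; interest $3.00 → $205.09; payment $205.09; balance $0.00
Balance reaches $0.00 in installment 14.

14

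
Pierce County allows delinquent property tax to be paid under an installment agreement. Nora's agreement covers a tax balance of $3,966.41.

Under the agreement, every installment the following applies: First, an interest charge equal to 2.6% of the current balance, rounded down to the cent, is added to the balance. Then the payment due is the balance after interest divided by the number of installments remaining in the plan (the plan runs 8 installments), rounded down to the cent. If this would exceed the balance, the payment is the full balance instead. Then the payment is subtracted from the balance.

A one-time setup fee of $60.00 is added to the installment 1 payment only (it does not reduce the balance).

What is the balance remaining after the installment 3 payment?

$2,677.44

Installment 1: opening $3,966.41; interest $103.12 → $4,069.53; payment $508.69 (+ $60.00 fee); balance $3,560.84
Installment 2: opening $3,560.84; interest $92.58 → $3,653.42; payment $521.91; balance $3,131.51
Installment 3: opening $3,131.51; interest $81.41 → $3,212.92; payment $535.48; balance $2,677.44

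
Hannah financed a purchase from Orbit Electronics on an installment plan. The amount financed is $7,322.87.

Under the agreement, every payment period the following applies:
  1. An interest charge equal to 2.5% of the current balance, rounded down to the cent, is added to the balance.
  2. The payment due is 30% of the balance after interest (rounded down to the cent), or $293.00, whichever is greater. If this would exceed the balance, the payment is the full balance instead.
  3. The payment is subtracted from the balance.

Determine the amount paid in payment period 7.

Payment period 1: opening $7,322.87; interest $183.07 → $7,505.94; payment $2,251.78; balance $5,254.16
Payment period 2: opening $5,254.16; interest $131.35 → $5,385.51; payment $1,615.65; balance $3,769.86
Payment period 3: opening $3,769.86; interest $94.24 → $3,864.10; payment $1,159.23; balance $2,704.87
Payment period 4: opening $2,704.87; interest $67.62 → $2,772.49; payment $831.74; balance $1,940.75
Payment period 5: opening $1,940.75; interest $48.51 → $1,989.26; payment $596.77; balance $1,392.49
Payment period 6: opening $1,392.49; interest $34.81 → $1,427.30; payment $428.19; balance $999.11
Payment period 7: opening $999.11; interest $24.97 → $1,024.08; payment $307.22; balance $716.86

$307.22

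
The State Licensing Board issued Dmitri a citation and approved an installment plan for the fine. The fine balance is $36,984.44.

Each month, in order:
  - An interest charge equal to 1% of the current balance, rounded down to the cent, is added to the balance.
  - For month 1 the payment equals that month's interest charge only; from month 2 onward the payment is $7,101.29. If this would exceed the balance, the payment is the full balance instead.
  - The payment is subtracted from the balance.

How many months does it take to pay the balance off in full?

7

Month 1: opening $36,984.44; interest $369.84 → $37,354.28; payment $369.84; balance $36,984.44
Month 2: opening $36,984.44; interest $369.84 → $37,354.28; payment $7,101.29; balance $30,252.99
Month 3: opening $30,252.99; interest $302.52 → $30,555.51; payment $7,101.29; balance $23,454.22
Month 4: opening $23,454.22; interest $234.54 → $23,688.76; payment $7,101.29; balance $16,587.47
Month 5: opening $16,587.47; interest $165.87 → $16,753.34; payment $7,101.29; balance $9,652.05
Month 6: opening $9,652.05; interest $96.52 → $9,748.57; payment $7,101.29; balance $2,647.28
Month 7: opening $2,647.28; interest $26.47 → $2,673.75; payment $2,673.75; balance $0.00
Balance reaches $0.00 in month 7.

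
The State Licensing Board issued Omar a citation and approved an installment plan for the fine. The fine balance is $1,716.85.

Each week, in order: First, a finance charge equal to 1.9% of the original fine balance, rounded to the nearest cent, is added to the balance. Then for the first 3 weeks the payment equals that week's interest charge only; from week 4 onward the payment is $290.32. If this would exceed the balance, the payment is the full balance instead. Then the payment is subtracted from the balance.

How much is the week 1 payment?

Week 1: opening $1,716.85; interest $32.62 → $1,749.47; payment $32.62; balance $1,716.85

$32.62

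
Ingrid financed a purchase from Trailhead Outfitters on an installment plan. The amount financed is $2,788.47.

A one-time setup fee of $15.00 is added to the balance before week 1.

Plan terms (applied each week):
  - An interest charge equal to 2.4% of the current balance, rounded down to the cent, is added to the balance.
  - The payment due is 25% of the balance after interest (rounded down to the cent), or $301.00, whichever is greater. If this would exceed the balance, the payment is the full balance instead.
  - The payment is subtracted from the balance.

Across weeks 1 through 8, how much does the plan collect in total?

$3,045.56

Week 1: opening $2,803.47; interest $67.28 → $2,870.75; payment $717.68; balance $2,153.07
Week 2: opening $2,153.07; interest $51.67 → $2,204.74; payment $551.18; balance $1,653.56
Week 3: opening $1,653.56; interest $39.68 → $1,693.24; payment $423.31; balance $1,269.93
Week 4: opening $1,269.93; interest $30.47 → $1,300.40; payment $325.10; balance $975.30
Week 5: opening $975.30; interest $23.40 → $998.70; payment $301.00; balance $697.70
Week 6: opening $697.70; interest $16.74 → $714.44; payment $301.00; balance $413.44
Week 7: opening $413.44; interest $9.92 → $423.36; payment $301.00; balance $122.36
Week 8: opening $122.36; interest $2.93 → $125.29; payment $125.29; balance $0.00
Total paid: $3,045.56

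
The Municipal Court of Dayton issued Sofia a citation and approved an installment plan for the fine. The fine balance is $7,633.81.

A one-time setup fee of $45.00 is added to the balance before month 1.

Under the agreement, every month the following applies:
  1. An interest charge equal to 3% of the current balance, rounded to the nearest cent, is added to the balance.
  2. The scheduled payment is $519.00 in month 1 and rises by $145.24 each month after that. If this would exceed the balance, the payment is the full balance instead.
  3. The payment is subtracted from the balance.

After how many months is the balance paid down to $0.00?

9

Month 1: opening $7,678.81; interest $230.36 → $7,909.17; payment $519.00; balance $7,390.17
Month 2: opening $7,390.17; interest $221.71 → $7,611.88; payment $664.24; balance $6,947.64
Month 3: opening $6,947.64; interest $208.43 → $7,156.07; payment $809.48; balance $6,346.59
Month 4: opening $6,346.59; interest $190.40 → $6,536.99; payment $954.72; balance $5,582.27
Month 5: opening $5,582.27; interest $167.47 → $5,749.74; payment $1,099.96; balance $4,649.78
Month 6: opening $4,649.78; interest $139.49 → $4,789.27; payment $1,245.20; balance $3,544.07
Month 7: opening $3,544.07; interest $106.32 → $3,650.39; payment $1,390.44; balance $2,259.95
Month 8: opening $2,259.95; interest $67.80 → $2,327.75; payment $1,535.68; balance $792.07
Month 9: opening $792.07; interest $23.76 → $815.83; payment $815.83; balance $0.00
Balance reaches $0.00 in month 9.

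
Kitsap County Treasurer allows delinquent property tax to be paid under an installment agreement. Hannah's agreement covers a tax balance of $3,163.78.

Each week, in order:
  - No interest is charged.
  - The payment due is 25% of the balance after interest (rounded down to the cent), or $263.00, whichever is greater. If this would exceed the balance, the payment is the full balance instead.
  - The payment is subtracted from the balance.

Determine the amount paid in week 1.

Week 1: $3,163.78 − $790.94 → $2,372.84

$790.94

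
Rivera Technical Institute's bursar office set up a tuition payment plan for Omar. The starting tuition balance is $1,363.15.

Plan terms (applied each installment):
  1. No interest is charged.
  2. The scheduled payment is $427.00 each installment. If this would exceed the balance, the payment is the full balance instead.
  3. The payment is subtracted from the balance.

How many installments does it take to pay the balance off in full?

# | Opening | Payment | End bal
1 | $1,363.15 | $427.00 | $936.15
2 | $936.15 | $427.00 | $509.15
3 | $509.15 | $427.00 | $82.15
4 | $82.15 | $82.15 | $0.00
Balance reaches $0.00 in installment 4.

4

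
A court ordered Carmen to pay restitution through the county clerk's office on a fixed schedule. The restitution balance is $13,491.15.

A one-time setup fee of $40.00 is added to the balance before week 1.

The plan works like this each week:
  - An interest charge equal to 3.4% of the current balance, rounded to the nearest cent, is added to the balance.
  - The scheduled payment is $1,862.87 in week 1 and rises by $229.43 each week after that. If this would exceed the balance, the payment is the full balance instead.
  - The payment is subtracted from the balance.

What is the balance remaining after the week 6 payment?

$764.09

Week 1: opening $13,531.15; interest $460.06 → $13,991.21; payment $1,862.87; balance $12,128.34
Week 2: opening $12,128.34; interest $412.36 → $12,540.70; payment $2,092.30; balance $10,448.40
Week 3: opening $10,448.40; interest $355.25 → $10,803.65; payment $2,321.73; balance $8,481.92
Week 4: opening $8,481.92; interest $288.39 → $8,770.31; payment $2,551.16; balance $6,219.15
Week 5: opening $6,219.15; interest $211.45 → $6,430.60; payment $2,780.59; balance $3,650.01
Week 6: opening $3,650.01; interest $124.10 → $3,774.11; payment $3,010.02; balance $764.09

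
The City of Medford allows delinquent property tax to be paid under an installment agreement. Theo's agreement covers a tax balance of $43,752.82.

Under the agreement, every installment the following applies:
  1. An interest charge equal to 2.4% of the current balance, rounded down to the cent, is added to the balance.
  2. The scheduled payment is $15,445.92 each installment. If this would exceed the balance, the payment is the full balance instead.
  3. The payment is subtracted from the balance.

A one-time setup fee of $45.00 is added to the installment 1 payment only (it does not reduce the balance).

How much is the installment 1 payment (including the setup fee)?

$15,490.92

# | Opening | Interest | Payment | Fee | End bal
1 | $43,752.82 | $1,050.06 | $15,445.92 | $45.00 | $29,356.96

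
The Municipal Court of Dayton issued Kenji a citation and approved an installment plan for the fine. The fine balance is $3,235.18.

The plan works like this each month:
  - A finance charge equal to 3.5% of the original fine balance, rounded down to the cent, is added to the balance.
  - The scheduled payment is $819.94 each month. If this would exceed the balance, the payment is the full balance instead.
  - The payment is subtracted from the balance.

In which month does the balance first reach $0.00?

# | Opening | Interest | Payment | End bal
1 | $3,235.18 | $113.23 | $819.94 | $2,528.47
2 | $2,528.47 | $113.23 | $819.94 | $1,821.76
3 | $1,821.76 | $113.23 | $819.94 | $1,115.05
4 | $1,115.05 | $113.23 | $819.94 | $408.34
5 | $408.34 | $113.23 | $521.57 | $0.00
Balance reaches $0.00 in month 5.

5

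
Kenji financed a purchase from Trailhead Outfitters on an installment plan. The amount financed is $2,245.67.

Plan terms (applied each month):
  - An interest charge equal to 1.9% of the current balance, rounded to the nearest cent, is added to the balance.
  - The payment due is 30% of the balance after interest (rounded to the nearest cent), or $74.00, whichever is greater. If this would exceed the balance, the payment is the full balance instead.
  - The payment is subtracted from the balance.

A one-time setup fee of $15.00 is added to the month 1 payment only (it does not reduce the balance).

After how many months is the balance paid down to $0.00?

10

# | Opening | Interest | Payment | Fee | End bal
1 | $2,245.67 | $42.67 | $686.50 | $15.00 | $1,601.84
2 | $1,601.84 | $30.43 | $489.68 | — | $1,142.59
3 | $1,142.59 | $21.71 | $349.29 | — | $815.01
4 | $815.01 | $15.49 | $249.15 | — | $581.35
5 | $581.35 | $11.05 | $177.72 | — | $414.68
6 | $414.68 | $7.88 | $126.77 | — | $295.79
7 | $295.79 | $5.62 | $90.42 | — | $210.99
8 | $210.99 | $4.01 | $74.00 | — | $141.00
9 | $141.00 | $2.68 | $74.00 | — | $69.68
10 | $69.68 | $1.32 | $71.00 | — | $0.00
Balance reaches $0.00 in month 10.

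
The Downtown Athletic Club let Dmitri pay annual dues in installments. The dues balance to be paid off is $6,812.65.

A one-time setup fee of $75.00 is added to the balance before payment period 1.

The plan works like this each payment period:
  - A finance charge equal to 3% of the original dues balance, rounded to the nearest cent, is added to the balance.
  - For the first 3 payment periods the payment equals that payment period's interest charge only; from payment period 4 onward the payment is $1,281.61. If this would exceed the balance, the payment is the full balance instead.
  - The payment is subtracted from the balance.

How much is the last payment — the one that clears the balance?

Payment period 1: opening $6,887.65; interest $204.38 → $7,092.03; payment $204.38; balance $6,887.65
Payment period 2: opening $6,887.65; interest $204.38 → $7,092.03; payment $204.38; balance $6,887.65
Payment period 3: opening $6,887.65; interest $204.38 → $7,092.03; payment $204.38; balance $6,887.65
Payment period 4: opening $6,887.65; interest $204.38 → $7,092.03; payment $1,281.61; balance $5,810.42
Payment period 5: opening $5,810.42; interest $204.38 → $6,014.80; payment $1,281.61; balance $4,733.19
Payment period 6: opening $4,733.19; interest $204.38 → $4,937.57; payment $1,281.61; balance $3,655.96
Payment period 7: opening $3,655.96; interest $204.38 → $3,860.34; payment $1,281.61; balance $2,578.73
Payment period 8: opening $2,578.73; interest $204.38 → $2,783.11; payment $1,281.61; balance $1,501.50
Payment period 9: opening $1,501.50; interest $204.38 → $1,705.88; payment $1,281.61; balance $424.27
Payment period 10: opening $424.27; interest $204.38 → $628.65; payment $628.65; balance $0.00

$628.65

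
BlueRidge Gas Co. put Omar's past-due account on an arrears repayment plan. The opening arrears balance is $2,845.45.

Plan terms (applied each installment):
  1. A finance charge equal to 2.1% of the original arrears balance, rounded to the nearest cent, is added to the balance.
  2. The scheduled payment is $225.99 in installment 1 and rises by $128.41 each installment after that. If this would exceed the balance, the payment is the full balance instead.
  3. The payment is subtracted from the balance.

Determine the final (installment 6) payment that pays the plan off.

$789.90

# | Opening | Interest | Payment | End bal
1 | $2,845.45 | $59.75 | $225.99 | $2,679.21
2 | $2,679.21 | $59.75 | $354.40 | $2,384.56
3 | $2,384.56 | $59.75 | $482.81 | $1,961.50
4 | $1,961.50 | $59.75 | $611.22 | $1,410.03
5 | $1,410.03 | $59.75 | $739.63 | $730.15
6 | $730.15 | $59.75 | $789.90 | $0.00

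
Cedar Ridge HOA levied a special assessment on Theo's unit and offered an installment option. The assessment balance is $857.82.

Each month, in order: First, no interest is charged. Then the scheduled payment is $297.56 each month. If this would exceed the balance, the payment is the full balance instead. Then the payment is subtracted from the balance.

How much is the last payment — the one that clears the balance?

$262.70

Month 1: $857.82 − $297.56 → $560.26
Month 2: $560.26 − $297.56 → $262.70
Month 3: $262.70 − $262.70 → $0.00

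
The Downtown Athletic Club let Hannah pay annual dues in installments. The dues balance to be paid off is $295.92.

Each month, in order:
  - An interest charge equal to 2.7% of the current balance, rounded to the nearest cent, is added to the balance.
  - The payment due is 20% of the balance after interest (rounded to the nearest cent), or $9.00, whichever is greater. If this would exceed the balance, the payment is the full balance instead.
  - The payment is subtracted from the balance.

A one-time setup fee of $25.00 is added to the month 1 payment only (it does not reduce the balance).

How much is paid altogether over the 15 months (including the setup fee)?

$362.83

Month 1: $295.92 +$7.99 interest = $303.91; pay $60.78 (+ $25.00 fee) → $243.13
Month 2: $243.13 +$6.56 interest = $249.69; pay $49.94 → $199.75
Month 3: $199.75 +$5.39 interest = $205.14; pay $41.03 → $164.11
Month 4: $164.11 +$4.43 interest = $168.54; pay $33.71 → $134.83
Month 5: $134.83 +$3.64 interest = $138.47; pay $27.69 → $110.78
Month 6: $110.78 +$2.99 interest = $113.77; pay $22.75 → $91.02
Month 7: $91.02 +$2.46 interest = $93.48; pay $18.70 → $74.78
Month 8: $74.78 +$2.02 interest = $76.80; pay $15.36 → $61.44
Month 9: $61.44 +$1.66 interest = $63.10; pay $12.62 → $50.48
Month 10: $50.48 +$1.36 interest = $51.84; pay $10.37 → $41.47
Month 11: $41.47 +$1.12 interest = $42.59; pay $9.00 → $33.59
Month 12: $33.59 +$0.91 interest = $34.50; pay $9.00 → $25.50
Month 13: $25.50 +$0.69 interest = $26.19; pay $9.00 → $17.19
Month 14: $17.19 +$0.46 interest = $17.65; pay $9.00 → $8.65
Month 15: $8.65 +$0.23 interest = $8.88; pay $8.88 → $0.00
Total paid: $362.83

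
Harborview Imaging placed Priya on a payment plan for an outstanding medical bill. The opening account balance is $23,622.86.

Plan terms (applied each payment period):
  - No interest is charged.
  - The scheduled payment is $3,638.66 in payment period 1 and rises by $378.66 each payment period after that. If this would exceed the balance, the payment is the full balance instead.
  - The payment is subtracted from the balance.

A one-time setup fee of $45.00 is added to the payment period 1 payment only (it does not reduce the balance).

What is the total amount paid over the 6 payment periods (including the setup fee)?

Payment period 1: opening $23,622.86; payment $3,638.66 (+ $45.00 fee); balance $19,984.20
Payment period 2: opening $19,984.20; payment $4,017.32; balance $15,966.88
Payment period 3: opening $15,966.88; payment $4,395.98; balance $11,570.90
Payment period 4: opening $11,570.90; payment $4,774.64; balance $6,796.26
Payment period 5: opening $6,796.26; payment $5,153.30; balance $1,642.96
Payment period 6: opening $1,642.96; payment $1,642.96; balance $0.00
Total paid: $23,667.86

$23,667.86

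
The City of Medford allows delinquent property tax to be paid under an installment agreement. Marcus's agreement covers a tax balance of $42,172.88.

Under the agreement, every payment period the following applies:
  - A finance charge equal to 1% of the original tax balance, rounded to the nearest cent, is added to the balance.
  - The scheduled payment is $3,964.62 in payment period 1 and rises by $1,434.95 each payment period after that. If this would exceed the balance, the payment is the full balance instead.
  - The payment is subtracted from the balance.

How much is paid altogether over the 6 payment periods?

$44,703.26

Payment period 1: $42,172.88 +$421.73 interest = $42,594.61; pay $3,964.62 → $38,629.99
Payment period 2: $38,629.99 +$421.73 interest = $39,051.72; pay $5,399.57 → $33,652.15
Payment period 3: $33,652.15 +$421.73 interest = $34,073.88; pay $6,834.52 → $27,239.36
Payment period 4: $27,239.36 +$421.73 interest = $27,661.09; pay $8,269.47 → $19,391.62
Payment period 5: $19,391.62 +$421.73 interest = $19,813.35; pay $9,704.42 → $10,108.93
Payment period 6: $10,108.93 +$421.73 interest = $10,530.66; pay $10,530.66 → $0.00
Total paid: $44,703.26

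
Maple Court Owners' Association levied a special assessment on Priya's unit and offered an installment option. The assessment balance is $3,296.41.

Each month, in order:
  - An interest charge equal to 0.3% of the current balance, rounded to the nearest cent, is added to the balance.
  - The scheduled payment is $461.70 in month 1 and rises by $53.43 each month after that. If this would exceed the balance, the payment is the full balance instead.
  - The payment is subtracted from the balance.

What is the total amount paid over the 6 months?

Month 1: $3,296.41 +$9.89 interest = $3,306.30; pay $461.70 → $2,844.60
Month 2: $2,844.60 +$8.53 interest = $2,853.13; pay $515.13 → $2,338.00
Month 3: $2,338.00 +$7.01 interest = $2,345.01; pay $568.56 → $1,776.45
Month 4: $1,776.45 +$5.33 interest = $1,781.78; pay $621.99 → $1,159.79
Month 5: $1,159.79 +$3.48 interest = $1,163.27; pay $675.42 → $487.85
Month 6: $487.85 +$1.46 interest = $489.31; pay $489.31 → $0.00
Total paid: $3,332.11

$3,332.11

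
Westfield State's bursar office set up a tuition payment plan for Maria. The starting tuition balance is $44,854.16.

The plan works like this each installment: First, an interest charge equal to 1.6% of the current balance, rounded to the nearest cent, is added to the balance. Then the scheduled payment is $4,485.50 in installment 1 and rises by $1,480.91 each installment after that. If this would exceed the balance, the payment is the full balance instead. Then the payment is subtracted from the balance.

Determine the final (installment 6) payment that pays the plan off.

Installment 1: $44,854.16 +$717.67 interest = $45,571.83; pay $4,485.50 → $41,086.33
Installment 2: $41,086.33 +$657.38 interest = $41,743.71; pay $5,966.41 → $35,777.30
Installment 3: $35,777.30 +$572.44 interest = $36,349.74; pay $7,447.32 → $28,902.42
Installment 4: $28,902.42 +$462.44 interest = $29,364.86; pay $8,928.23 → $20,436.63
Installment 5: $20,436.63 +$326.99 interest = $20,763.62; pay $10,409.14 → $10,354.48
Installment 6: $10,354.48 +$165.67 interest = $10,520.15; pay $10,520.15 → $0.00

$10,520.15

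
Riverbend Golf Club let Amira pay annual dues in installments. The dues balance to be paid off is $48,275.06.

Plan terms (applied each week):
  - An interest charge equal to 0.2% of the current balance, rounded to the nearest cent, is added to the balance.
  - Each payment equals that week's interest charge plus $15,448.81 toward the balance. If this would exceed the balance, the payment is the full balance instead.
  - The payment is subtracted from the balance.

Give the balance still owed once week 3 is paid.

$1,928.63

Week 1: $48,275.06 +$96.55 interest = $48,371.61; pay $15,545.36 → $32,826.25
Week 2: $32,826.25 +$65.65 interest = $32,891.90; pay $15,514.46 → $17,377.44
Week 3: $17,377.44 +$34.75 interest = $17,412.19; pay $15,483.56 → $1,928.63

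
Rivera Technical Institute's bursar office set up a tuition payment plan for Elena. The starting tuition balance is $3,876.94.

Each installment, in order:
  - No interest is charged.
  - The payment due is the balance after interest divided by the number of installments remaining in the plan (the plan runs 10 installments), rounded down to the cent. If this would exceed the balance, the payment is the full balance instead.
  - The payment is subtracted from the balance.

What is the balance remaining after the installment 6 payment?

$1,550.80

Installment 1: opening $3,876.94; payment $387.69; balance $3,489.25
Installment 2: opening $3,489.25; payment $387.69; balance $3,101.56
Installment 3: opening $3,101.56; payment $387.69; balance $2,713.87
Installment 4: opening $2,713.87; payment $387.69; balance $2,326.18
Installment 5: opening $2,326.18; payment $387.69; balance $1,938.49
Installment 6: opening $1,938.49; payment $387.69; balance $1,550.80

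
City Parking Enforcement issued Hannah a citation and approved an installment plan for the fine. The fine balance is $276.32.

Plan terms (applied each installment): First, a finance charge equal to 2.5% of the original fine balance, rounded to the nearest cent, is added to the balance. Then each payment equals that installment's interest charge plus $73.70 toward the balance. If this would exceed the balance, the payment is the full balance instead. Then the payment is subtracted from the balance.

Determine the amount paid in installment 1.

$80.61

Installment 1: $276.32 +$6.91 interest = $283.23; pay $80.61 → $202.62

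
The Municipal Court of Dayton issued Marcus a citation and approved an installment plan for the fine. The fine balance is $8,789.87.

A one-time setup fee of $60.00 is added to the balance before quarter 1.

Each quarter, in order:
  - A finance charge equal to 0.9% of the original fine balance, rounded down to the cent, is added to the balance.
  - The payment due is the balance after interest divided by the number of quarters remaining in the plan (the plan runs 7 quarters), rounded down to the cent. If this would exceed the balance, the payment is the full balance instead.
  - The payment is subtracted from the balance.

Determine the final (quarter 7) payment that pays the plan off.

# | Opening | Interest | Payment | End bal
1 | $8,849.87 | $79.10 | $1,275.56 | $7,653.41
2 | $7,653.41 | $79.10 | $1,288.75 | $6,443.76
3 | $6,443.76 | $79.10 | $1,304.57 | $5,218.29
4 | $5,218.29 | $79.10 | $1,324.34 | $3,973.05
5 | $3,973.05 | $79.10 | $1,350.71 | $2,701.44
6 | $2,701.44 | $79.10 | $1,390.27 | $1,390.27
7 | $1,390.27 | $79.10 | $1,469.37 | $0.00

$1,469.37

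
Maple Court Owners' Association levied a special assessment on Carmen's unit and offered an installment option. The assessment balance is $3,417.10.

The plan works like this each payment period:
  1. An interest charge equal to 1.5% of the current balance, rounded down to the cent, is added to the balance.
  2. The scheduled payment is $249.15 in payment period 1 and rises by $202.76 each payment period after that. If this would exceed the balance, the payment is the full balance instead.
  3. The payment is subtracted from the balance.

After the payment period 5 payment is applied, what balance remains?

$339.23

Payment period 1: opening $3,417.10; interest $51.25 → $3,468.35; payment $249.15; balance $3,219.20
Payment period 2: opening $3,219.20; interest $48.28 → $3,267.48; payment $451.91; balance $2,815.57
Payment period 3: opening $2,815.57; interest $42.23 → $2,857.80; payment $654.67; balance $2,203.13
Payment period 4: opening $2,203.13; interest $33.04 → $2,236.17; payment $857.43; balance $1,378.74
Payment period 5: opening $1,378.74; interest $20.68 → $1,399.42; payment $1,060.19; balance $339.23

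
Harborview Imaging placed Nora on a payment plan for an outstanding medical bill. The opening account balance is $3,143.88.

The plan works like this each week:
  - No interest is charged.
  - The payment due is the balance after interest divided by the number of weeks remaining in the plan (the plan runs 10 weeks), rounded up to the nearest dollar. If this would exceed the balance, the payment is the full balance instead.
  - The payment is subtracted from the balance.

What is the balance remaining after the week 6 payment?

$1,255.88

# | Opening | Payment | End bal
1 | $3,143.88 | $315.00 | $2,828.88
2 | $2,828.88 | $315.00 | $2,513.88
3 | $2,513.88 | $315.00 | $2,198.88
4 | $2,198.88 | $315.00 | $1,883.88
5 | $1,883.88 | $314.00 | $1,569.88
6 | $1,569.88 | $314.00 | $1,255.88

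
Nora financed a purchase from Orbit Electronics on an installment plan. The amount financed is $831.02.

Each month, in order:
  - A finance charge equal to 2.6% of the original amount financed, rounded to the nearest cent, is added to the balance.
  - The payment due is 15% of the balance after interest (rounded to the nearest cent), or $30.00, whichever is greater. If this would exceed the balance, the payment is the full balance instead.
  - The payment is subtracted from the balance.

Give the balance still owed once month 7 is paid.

$349.61

Month 1: opening $831.02; interest $21.61 → $852.63; payment $127.89; balance $724.74
Month 2: opening $724.74; interest $21.61 → $746.35; payment $111.95; balance $634.40
Month 3: opening $634.40; interest $21.61 → $656.01; payment $98.40; balance $557.61
Month 4: opening $557.61; interest $21.61 → $579.22; payment $86.88; balance $492.34
Month 5: opening $492.34; interest $21.61 → $513.95; payment $77.09; balance $436.86
Month 6: opening $436.86; interest $21.61 → $458.47; payment $68.77; balance $389.70
Month 7: opening $389.70; interest $21.61 → $411.31; payment $61.70; balance $349.61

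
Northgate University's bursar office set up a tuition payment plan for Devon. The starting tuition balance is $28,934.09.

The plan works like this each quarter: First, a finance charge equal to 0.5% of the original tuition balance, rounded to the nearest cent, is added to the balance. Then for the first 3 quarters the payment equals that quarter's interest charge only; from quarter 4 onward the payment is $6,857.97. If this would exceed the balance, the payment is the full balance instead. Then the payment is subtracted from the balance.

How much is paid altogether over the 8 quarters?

Quarter 1: $28,934.09 +$144.67 interest = $29,078.76; pay $144.67 → $28,934.09
Quarter 2: $28,934.09 +$144.67 interest = $29,078.76; pay $144.67 → $28,934.09
Quarter 3: $28,934.09 +$144.67 interest = $29,078.76; pay $144.67 → $28,934.09
Quarter 4: $28,934.09 +$144.67 interest = $29,078.76; pay $6,857.97 → $22,220.79
Quarter 5: $22,220.79 +$144.67 interest = $22,365.46; pay $6,857.97 → $15,507.49
Quarter 6: $15,507.49 +$144.67 interest = $15,652.16; pay $6,857.97 → $8,794.19
Quarter 7: $8,794.19 +$144.67 interest = $8,938.86; pay $6,857.97 → $2,080.89
Quarter 8: $2,080.89 +$144.67 interest = $2,225.56; pay $2,225.56 → $0.00
Total paid: $30,091.45

$30,091.45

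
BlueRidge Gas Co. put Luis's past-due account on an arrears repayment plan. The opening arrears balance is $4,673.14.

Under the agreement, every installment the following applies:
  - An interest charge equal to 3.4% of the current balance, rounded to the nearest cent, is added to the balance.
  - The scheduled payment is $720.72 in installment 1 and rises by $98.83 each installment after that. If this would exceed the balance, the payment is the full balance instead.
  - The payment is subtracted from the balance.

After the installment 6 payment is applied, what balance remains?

$0.00

Installment 1: opening $4,673.14; interest $158.89 → $4,832.03; payment $720.72; balance $4,111.31
Installment 2: opening $4,111.31; interest $139.78 → $4,251.09; payment $819.55; balance $3,431.54
Installment 3: opening $3,431.54; interest $116.67 → $3,548.21; payment $918.38; balance $2,629.83
Installment 4: opening $2,629.83; interest $89.41 → $2,719.24; payment $1,017.21; balance $1,702.03
Installment 5: opening $1,702.03; interest $57.87 → $1,759.90; payment $1,116.04; balance $643.86
Installment 6: opening $643.86; interest $21.89 → $665.75; payment $665.75; balance $0.00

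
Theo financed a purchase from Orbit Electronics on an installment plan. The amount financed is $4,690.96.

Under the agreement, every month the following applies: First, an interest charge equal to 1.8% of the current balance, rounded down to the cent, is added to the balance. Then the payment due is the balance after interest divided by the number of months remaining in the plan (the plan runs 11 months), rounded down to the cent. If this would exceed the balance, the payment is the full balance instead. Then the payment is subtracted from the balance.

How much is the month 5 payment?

$466.23

Month 1: $4,690.96 +$84.43 interest = $4,775.39; pay $434.12 → $4,341.27
Month 2: $4,341.27 +$78.14 interest = $4,419.41; pay $441.94 → $3,977.47
Month 3: $3,977.47 +$71.59 interest = $4,049.06; pay $449.89 → $3,599.17
Month 4: $3,599.17 +$64.78 interest = $3,663.95; pay $457.99 → $3,205.96
Month 5: $3,205.96 +$57.70 interest = $3,263.66; pay $466.23 → $2,797.43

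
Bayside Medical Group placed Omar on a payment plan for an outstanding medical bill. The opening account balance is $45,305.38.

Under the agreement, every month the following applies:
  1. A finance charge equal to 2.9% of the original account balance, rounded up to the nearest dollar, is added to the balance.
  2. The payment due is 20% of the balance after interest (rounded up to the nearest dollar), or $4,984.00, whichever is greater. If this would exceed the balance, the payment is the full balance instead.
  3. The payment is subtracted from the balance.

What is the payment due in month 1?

Month 1: $45,305.38 +$1,314.00 interest = $46,619.38; pay $9,324.00 → $37,295.38

$9,324.00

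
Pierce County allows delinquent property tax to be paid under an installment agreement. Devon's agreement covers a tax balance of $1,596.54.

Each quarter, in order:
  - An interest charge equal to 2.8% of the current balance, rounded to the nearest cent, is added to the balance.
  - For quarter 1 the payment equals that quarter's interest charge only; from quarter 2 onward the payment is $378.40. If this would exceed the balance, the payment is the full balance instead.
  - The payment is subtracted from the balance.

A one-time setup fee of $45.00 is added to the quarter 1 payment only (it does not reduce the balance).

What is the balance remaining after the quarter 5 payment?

Quarter 1: opening $1,596.54; interest $44.70 → $1,641.24; payment $44.70 (+ $45.00 fee); balance $1,596.54
Quarter 2: opening $1,596.54; interest $44.70 → $1,641.24; payment $378.40; balance $1,262.84
Quarter 3: opening $1,262.84; interest $35.36 → $1,298.20; payment $378.40; balance $919.80
Quarter 4: opening $919.80; interest $25.75 → $945.55; payment $378.40; balance $567.15
Quarter 5: opening $567.15; interest $15.88 → $583.03; payment $378.40; balance $204.63

$204.63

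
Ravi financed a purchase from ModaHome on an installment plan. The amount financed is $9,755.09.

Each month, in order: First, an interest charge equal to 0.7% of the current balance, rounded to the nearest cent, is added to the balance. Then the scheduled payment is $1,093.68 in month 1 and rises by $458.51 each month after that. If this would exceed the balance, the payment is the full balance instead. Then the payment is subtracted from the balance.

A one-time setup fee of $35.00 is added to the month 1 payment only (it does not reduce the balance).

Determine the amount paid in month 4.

$2,469.21

Month 1: opening $9,755.09; interest $68.29 → $9,823.38; payment $1,093.68 (+ $35.00 fee); balance $8,729.70
Month 2: opening $8,729.70; interest $61.11 → $8,790.81; payment $1,552.19; balance $7,238.62
Month 3: opening $7,238.62; interest $50.67 → $7,289.29; payment $2,010.70; balance $5,278.59
Month 4: opening $5,278.59; interest $36.95 → $5,315.54; payment $2,469.21; balance $2,846.33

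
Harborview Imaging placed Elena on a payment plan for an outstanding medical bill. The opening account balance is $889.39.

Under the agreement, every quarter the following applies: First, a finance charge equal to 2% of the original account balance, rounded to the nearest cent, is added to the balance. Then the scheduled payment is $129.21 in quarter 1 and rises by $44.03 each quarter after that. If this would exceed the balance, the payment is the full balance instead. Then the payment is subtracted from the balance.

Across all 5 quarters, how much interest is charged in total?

$88.95

Quarter 1: $889.39 +$17.79 interest = $907.18; pay $129.21 → $777.97
Quarter 2: $777.97 +$17.79 interest = $795.76; pay $173.24 → $622.52
Quarter 3: $622.52 +$17.79 interest = $640.31; pay $217.27 → $423.04
Quarter 4: $423.04 +$17.79 interest = $440.83; pay $261.30 → $179.53
Quarter 5: $179.53 +$17.79 interest = $197.32; pay $197.32 → $0.00
Total interest: $17.79 + $17.79 + $17.79 + $17.79 + $17.79 = $88.95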